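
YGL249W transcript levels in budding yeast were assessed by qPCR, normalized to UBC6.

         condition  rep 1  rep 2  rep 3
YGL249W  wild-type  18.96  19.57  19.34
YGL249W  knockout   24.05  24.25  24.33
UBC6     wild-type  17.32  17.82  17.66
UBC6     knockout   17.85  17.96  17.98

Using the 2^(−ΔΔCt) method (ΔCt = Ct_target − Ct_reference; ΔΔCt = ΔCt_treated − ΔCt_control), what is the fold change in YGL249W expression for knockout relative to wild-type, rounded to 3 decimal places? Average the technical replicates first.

0.042

Mean Ct: YGL249W wild-type 19.290; YGL249W knockout 24.210; UBC6 wild-type 17.600; UBC6 knockout 17.930
ΔCt(wild-type) = 19.290 − 17.600 = 1.690
ΔCt(knockout) = 24.210 − 17.930 = 6.280
ΔΔCt = 6.280 − 1.690 = 4.590
Fold change = 2^(−4.590) = 0.0415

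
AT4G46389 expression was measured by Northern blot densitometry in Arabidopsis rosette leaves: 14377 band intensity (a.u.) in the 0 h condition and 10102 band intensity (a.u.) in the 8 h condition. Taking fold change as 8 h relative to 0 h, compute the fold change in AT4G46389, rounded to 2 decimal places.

Fold change = 10102 / 14377 = 0.703
AT4G46389 is downregulated.

0.70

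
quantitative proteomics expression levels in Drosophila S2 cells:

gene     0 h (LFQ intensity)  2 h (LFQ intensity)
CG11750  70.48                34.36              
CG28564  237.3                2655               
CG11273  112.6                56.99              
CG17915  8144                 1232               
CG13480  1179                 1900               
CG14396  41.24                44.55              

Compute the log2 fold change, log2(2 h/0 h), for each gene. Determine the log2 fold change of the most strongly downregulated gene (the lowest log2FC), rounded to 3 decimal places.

log2(34.36/70.48) = -1.036  (CG11750)
log2(2655/237.3) = 3.484  (CG28564)
log2(56.99/112.6) = -0.982  (CG11273)
log2(1232/8144) = -2.725  (CG17915)
log2(1900/1179) = 0.688  (CG13480)
log2(44.55/41.24) = 0.111  (CG14396)
CG17915 is most strongly downregulated.

-2.725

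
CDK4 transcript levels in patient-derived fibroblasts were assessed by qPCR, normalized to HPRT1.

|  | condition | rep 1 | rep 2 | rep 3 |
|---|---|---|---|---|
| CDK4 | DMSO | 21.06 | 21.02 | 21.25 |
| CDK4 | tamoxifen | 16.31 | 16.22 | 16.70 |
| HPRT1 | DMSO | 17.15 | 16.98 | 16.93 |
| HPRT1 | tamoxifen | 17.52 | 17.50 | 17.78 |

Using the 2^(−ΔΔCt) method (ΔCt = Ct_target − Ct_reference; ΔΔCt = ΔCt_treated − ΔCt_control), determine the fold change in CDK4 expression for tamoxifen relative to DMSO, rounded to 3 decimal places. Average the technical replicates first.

38.854

Mean Ct: CDK4 DMSO 21.110; CDK4 tamoxifen 16.410; HPRT1 DMSO 17.020; HPRT1 tamoxifen 17.600
ΔCt(DMSO) = 21.110 − 17.020 = 4.090
ΔCt(tamoxifen) = 16.410 − 17.600 = -1.190
ΔΔCt = -1.190 − 4.090 = -5.280
Fold change = 2^(−(-5.280)) = 2^5.280 = 38.8542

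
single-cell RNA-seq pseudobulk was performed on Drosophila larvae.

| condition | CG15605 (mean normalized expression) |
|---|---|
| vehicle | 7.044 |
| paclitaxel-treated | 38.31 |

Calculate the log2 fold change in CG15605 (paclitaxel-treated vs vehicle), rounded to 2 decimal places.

Fold change = 38.31 / 7.044 = 5.4387
log2(5.4387) = 2.443

2.44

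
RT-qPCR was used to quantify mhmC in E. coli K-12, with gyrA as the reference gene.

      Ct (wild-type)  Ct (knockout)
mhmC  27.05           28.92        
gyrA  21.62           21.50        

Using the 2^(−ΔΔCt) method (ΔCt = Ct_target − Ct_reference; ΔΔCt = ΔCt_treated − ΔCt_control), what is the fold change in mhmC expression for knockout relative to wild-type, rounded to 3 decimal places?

ΔCt(wild-type) = 27.050 − 21.620 = 5.430
ΔCt(knockout) = 28.920 − 21.500 = 7.420
ΔΔCt = 7.420 − 5.430 = 1.990
Fold change = 2^(−1.990) = 0.2517

0.252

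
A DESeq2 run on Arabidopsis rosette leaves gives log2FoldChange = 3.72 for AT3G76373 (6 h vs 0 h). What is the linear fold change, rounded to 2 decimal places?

13.18

Fold change = 2^(3.72) = 13.177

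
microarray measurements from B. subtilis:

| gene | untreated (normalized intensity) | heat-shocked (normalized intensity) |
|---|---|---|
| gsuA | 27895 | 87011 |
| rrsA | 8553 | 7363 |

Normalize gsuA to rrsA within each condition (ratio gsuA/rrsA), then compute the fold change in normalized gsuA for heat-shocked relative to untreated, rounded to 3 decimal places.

gsuA/rrsA (untreated) = 27895 / 8553 = 3.2614
gsuA/rrsA (heat-shocked) = 87011 / 7363 = 11.817
Fold change = 11.817 / 3.2614 = 3.6234

3.623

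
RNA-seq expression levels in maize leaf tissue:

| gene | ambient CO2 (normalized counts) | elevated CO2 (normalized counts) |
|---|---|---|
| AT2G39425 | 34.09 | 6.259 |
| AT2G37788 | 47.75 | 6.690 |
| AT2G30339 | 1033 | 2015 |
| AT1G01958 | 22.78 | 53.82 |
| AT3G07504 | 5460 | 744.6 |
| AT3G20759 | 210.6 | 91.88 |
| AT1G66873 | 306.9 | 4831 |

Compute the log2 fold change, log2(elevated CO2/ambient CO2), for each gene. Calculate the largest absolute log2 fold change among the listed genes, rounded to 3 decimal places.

log2(6.259/34.09) = -2.445  (AT2G39425)
log2(6.690/47.75) = -2.835  (AT2G37788)
log2(2015/1033) = 0.964  (AT2G30339)
log2(53.82/22.78) = 1.240  (AT1G01958)
log2(744.6/5460) = -2.874  (AT3G07504)
log2(91.88/210.6) = -1.197  (AT3G20759)
log2(4831/306.9) = 3.976  (AT1G66873)
The largest magnitude belongs to AT1G66873.

3.976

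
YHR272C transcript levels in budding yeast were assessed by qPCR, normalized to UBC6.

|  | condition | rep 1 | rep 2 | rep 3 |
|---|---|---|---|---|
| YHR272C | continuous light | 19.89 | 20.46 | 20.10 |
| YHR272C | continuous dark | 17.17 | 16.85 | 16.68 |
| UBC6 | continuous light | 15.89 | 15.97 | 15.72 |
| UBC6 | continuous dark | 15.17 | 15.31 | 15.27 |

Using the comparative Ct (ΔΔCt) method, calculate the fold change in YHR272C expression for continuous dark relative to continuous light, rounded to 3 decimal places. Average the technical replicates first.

Mean Ct: YHR272C continuous light 20.150; YHR272C continuous dark 16.900; UBC6 continuous light 15.860; UBC6 continuous dark 15.250
ΔCt(continuous light) = 20.150 − 15.860 = 4.290
ΔCt(continuous dark) = 16.900 − 15.250 = 1.650
ΔΔCt = 1.650 − 4.290 = -2.640
Fold change = 2^(−(-2.640)) = 2^2.640 = 6.2333

6.233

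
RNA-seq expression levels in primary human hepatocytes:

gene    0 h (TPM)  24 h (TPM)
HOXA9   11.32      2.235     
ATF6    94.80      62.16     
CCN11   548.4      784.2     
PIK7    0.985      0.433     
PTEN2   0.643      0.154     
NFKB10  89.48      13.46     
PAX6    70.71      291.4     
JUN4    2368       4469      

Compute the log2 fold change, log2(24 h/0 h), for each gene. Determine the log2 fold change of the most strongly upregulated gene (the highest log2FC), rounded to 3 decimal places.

log2(2.235/11.32) = -2.341  (HOXA9)
log2(62.16/94.80) = -0.609  (ATF6)
log2(784.2/548.4) = 0.516  (CCN11)
log2(0.433/0.985) = -1.186  (PIK7)
log2(0.154/0.643) = -2.062  (PTEN2)
log2(13.46/89.48) = -2.733  (NFKB10)
log2(291.4/70.71) = 2.043  (PAX6)
log2(4469/2368) = 0.916  (JUN4)
PAX6 is most strongly upregulated.

2.043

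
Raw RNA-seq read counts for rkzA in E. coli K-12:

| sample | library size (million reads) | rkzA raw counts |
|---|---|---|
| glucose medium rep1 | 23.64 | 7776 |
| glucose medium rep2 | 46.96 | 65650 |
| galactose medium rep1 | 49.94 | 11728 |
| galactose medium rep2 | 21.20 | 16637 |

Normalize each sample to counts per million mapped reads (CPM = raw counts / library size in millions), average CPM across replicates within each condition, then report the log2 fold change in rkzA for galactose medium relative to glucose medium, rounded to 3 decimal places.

CPM(glucose medium rep1) = 7776 / 23.64 = 328.9340
CPM(glucose medium rep2) = 65650 / 46.96 = 1397.9983
CPM(galactose medium rep1) = 11728 / 49.94 = 234.8418
CPM(galactose medium rep2) = 16637 / 21.20 = 784.7642
mean CPM(glucose medium) = 863.4662; mean CPM(galactose medium) = 509.8030
Fold change = 509.8030 / 863.4662 = 0.59041
log2(0.59041) = -0.7602

-0.760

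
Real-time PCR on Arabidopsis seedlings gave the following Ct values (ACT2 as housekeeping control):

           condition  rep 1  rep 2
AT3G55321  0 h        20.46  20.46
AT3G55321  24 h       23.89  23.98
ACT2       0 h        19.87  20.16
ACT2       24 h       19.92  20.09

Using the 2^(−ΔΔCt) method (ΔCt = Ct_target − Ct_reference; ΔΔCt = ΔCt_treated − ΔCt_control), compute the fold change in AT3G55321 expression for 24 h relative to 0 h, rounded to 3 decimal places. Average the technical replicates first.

Mean Ct: AT3G55321 0 h 20.460; AT3G55321 24 h 23.935; ACT2 0 h 20.015; ACT2 24 h 20.005
ΔCt(0 h) = 20.460 − 20.015 = 0.445
ΔCt(24 h) = 23.935 − 20.005 = 3.930
ΔΔCt = 3.930 − 0.445 = 3.485
Fold change = 2^(−3.485) = 0.0893

0.089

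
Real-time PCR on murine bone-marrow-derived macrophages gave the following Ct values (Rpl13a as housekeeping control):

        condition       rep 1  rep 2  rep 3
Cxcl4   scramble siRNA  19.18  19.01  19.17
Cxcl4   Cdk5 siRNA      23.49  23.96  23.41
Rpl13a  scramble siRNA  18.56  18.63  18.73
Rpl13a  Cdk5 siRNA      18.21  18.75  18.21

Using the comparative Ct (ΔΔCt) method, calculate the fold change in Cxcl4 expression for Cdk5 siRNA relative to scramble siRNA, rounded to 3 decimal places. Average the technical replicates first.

Mean Ct: Cxcl4 scramble siRNA 19.120; Cxcl4 Cdk5 siRNA 23.620; Rpl13a scramble siRNA 18.640; Rpl13a Cdk5 siRNA 18.390
ΔCt(scramble siRNA) = 19.120 − 18.640 = 0.480
ΔCt(Cdk5 siRNA) = 23.620 − 18.390 = 5.230
ΔΔCt = 5.230 − 0.480 = 4.750
Fold change = 2^(−4.750) = 0.0372

0.037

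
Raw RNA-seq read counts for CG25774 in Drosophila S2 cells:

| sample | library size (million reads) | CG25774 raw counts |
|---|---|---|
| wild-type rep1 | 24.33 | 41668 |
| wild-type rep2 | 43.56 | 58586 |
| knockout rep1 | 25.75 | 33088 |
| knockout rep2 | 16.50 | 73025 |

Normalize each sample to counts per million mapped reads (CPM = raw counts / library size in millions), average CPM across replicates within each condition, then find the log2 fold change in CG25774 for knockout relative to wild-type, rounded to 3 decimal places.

0.901

CPM(wild-type rep1) = 41668 / 24.33 = 1712.6182
CPM(wild-type rep2) = 58586 / 43.56 = 1344.9495
CPM(knockout rep1) = 33088 / 25.75 = 1284.9709
CPM(knockout rep2) = 73025 / 16.50 = 4425.7576
mean CPM(wild-type) = 1528.7838; mean CPM(knockout) = 2855.3642
Fold change = 2855.3642 / 1528.7838 = 1.86774
log2(1.86774) = 0.9013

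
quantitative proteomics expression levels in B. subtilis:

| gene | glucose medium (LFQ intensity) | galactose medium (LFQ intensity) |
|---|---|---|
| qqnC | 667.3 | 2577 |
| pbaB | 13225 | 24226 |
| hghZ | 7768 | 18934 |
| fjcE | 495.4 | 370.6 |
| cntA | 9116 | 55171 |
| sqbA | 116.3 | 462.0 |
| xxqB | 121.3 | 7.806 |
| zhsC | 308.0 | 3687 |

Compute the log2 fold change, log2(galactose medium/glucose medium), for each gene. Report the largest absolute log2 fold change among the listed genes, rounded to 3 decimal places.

3.958

log2(2577/667.3) = 1.949  (qqnC)
log2(24226/13225) = 0.873  (pbaB)
log2(18934/7768) = 1.285  (hghZ)
log2(370.6/495.4) = -0.419  (fjcE)
log2(55171/9116) = 2.597  (cntA)
log2(462.0/116.3) = 1.990  (sqbA)
log2(7.806/121.3) = -3.958  (xxqB)
log2(3687/308.0) = 3.581  (zhsC)
The largest magnitude belongs to xxqB.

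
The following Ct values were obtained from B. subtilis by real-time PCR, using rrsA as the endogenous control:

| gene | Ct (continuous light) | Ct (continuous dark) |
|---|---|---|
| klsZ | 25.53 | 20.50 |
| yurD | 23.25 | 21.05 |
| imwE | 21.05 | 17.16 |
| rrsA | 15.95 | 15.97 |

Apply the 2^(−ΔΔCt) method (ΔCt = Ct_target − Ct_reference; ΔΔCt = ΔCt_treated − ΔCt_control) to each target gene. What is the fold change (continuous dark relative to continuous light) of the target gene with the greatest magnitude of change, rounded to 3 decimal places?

33.128

klsZ: ΔΔCt = (20.50−15.97) − (25.53−15.95) = 4.53 − 9.58 = -5.05; fold change = 2^5.05 = 33.128
yurD: ΔΔCt = (21.05−15.97) − (23.25−15.95) = 5.08 − 7.30 = -2.22; fold change = 2^2.22 = 4.659
imwE: ΔΔCt = (17.16−15.97) − (21.05−15.95) = 1.19 − 5.10 = -3.91; fold change = 2^3.91 = 15.032
klsZ has the largest |ΔΔCt| = 5.05.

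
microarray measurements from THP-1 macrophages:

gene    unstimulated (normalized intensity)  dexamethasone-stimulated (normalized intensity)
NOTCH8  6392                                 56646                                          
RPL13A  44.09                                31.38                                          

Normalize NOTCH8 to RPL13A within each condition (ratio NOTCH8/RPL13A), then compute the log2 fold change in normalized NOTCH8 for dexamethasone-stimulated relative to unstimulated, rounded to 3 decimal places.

NOTCH8/RPL13A (unstimulated) = 6392 / 44.09 = 144.98
NOTCH8/RPL13A (dexamethasone-stimulated) = 56646 / 31.38 = 1805.2
Fold change = 1805.2 / 144.98 = 12.4514
log2(12.4514) = 3.6382

3.638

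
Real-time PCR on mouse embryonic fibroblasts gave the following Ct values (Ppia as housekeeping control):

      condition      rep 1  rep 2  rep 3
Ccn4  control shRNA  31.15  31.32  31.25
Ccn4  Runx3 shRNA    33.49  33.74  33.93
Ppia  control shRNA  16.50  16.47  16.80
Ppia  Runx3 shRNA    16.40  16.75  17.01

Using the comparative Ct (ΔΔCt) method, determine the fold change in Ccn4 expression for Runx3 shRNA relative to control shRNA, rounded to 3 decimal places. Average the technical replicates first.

0.196

Mean Ct: Ccn4 control shRNA 31.240; Ccn4 Runx3 shRNA 33.720; Ppia control shRNA 16.590; Ppia Runx3 shRNA 16.720
ΔCt(control shRNA) = 31.240 − 16.590 = 14.650
ΔCt(Runx3 shRNA) = 33.720 − 16.720 = 17.000
ΔΔCt = 17.000 − 14.650 = 2.350
Fold change = 2^(−2.350) = 0.1961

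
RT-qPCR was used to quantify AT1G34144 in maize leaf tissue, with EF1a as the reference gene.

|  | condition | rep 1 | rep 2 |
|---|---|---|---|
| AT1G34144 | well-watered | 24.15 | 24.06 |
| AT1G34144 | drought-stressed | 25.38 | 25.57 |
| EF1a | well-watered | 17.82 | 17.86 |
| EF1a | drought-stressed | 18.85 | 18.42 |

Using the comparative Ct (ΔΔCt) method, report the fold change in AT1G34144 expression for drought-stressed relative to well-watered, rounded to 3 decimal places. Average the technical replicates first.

0.671

Mean Ct: AT1G34144 well-watered 24.105; AT1G34144 drought-stressed 25.475; EF1a well-watered 17.840; EF1a drought-stressed 18.635
ΔCt(well-watered) = 24.105 − 17.840 = 6.265
ΔCt(drought-stressed) = 25.475 − 18.635 = 6.840
ΔΔCt = 6.840 − 6.265 = 0.575
Fold change = 2^(−0.575) = 0.6713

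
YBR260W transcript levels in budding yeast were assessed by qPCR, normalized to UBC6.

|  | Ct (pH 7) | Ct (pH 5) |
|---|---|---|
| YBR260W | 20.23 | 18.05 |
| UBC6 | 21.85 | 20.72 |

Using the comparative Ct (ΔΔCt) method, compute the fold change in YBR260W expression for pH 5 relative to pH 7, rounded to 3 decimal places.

ΔCt(pH 7) = 20.230 − 21.850 = -1.620
ΔCt(pH 5) = 18.050 − 20.720 = -2.670
ΔΔCt = -2.670 − (-1.620) = -1.050
Fold change = 2^(−(-1.050)) = 2^1.050 = 2.0705

2.071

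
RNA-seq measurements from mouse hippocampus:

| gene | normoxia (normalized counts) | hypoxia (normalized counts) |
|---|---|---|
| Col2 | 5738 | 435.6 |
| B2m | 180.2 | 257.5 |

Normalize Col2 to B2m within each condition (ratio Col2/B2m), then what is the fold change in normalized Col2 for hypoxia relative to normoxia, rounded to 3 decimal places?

0.053

Col2/B2m (normoxia) = 5738 / 180.2 = 31.842
Col2/B2m (hypoxia) = 435.6 / 257.5 = 1.6917
Fold change = 1.6917 / 31.842 = 0.0531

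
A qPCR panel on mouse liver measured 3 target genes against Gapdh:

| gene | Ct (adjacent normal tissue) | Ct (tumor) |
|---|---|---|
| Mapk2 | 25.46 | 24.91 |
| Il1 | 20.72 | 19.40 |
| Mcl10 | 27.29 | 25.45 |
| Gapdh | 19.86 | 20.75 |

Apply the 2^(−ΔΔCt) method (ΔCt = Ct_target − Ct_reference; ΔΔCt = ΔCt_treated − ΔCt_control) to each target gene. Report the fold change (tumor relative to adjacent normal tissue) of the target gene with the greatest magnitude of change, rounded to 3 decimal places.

6.635

Mapk2: ΔΔCt = (24.91−20.75) − (25.46−19.86) = 4.16 − 5.60 = -1.44; fold change = 2^1.44 = 2.713
Il1: ΔΔCt = (19.40−20.75) − (20.72−19.86) = -1.35 − 0.86 = -2.21; fold change = 2^2.21 = 4.627
Mcl10: ΔΔCt = (25.45−20.75) − (27.29−19.86) = 4.70 − 7.43 = -2.73; fold change = 2^2.73 = 6.635
Mcl10 has the largest |ΔΔCt| = 2.73.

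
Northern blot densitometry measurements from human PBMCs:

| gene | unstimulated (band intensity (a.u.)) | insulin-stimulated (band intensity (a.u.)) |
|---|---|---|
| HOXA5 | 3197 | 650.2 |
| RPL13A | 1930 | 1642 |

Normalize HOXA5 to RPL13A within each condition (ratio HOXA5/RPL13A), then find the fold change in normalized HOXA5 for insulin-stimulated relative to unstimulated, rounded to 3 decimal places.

0.239

HOXA5/RPL13A (unstimulated) = 3197 / 1930 = 1.6565
HOXA5/RPL13A (insulin-stimulated) = 650.2 / 1642 = 0.39598
Fold change = 0.39598 / 1.6565 = 0.2390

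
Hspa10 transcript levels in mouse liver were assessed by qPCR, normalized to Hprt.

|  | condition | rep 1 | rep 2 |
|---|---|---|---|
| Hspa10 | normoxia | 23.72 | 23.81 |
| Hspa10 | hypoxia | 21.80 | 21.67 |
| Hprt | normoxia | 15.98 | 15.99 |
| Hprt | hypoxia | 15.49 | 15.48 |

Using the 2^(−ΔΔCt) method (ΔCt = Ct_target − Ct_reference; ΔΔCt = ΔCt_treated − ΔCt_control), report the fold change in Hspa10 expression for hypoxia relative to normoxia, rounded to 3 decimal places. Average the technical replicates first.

2.888

Mean Ct: Hspa10 normoxia 23.765; Hspa10 hypoxia 21.735; Hprt normoxia 15.985; Hprt hypoxia 15.485
ΔCt(normoxia) = 23.765 − 15.985 = 7.780
ΔCt(hypoxia) = 21.735 − 15.485 = 6.250
ΔΔCt = 6.250 − 7.780 = -1.530
Fold change = 2^(−(-1.530)) = 2^1.530 = 2.8879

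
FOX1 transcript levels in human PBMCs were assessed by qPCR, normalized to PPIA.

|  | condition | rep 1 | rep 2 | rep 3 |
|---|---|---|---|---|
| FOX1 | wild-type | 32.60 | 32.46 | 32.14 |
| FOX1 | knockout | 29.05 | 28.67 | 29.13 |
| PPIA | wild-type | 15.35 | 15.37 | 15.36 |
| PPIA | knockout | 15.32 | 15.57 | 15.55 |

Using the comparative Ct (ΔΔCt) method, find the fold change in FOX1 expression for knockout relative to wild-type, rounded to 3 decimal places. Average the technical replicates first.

Mean Ct: FOX1 wild-type 32.400; FOX1 knockout 28.950; PPIA wild-type 15.360; PPIA knockout 15.480
ΔCt(wild-type) = 32.400 − 15.360 = 17.040
ΔCt(knockout) = 28.950 − 15.480 = 13.470
ΔΔCt = 13.470 − 17.040 = -3.570
Fold change = 2^(−(-3.570)) = 2^3.570 = 11.8762

11.876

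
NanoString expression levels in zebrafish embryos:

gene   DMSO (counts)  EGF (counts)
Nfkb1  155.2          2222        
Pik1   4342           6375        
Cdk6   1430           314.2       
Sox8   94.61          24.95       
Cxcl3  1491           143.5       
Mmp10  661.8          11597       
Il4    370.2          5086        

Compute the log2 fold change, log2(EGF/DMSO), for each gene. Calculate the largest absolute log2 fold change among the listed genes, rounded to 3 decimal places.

log2(2222/155.2) = 3.840  (Nfkb1)
log2(6375/4342) = 0.554  (Pik1)
log2(314.2/1430) = -2.186  (Cdk6)
log2(24.95/94.61) = -1.923  (Sox8)
log2(143.5/1491) = -3.377  (Cxcl3)
log2(11597/661.8) = 4.131  (Mmp10)
log2(5086/370.2) = 3.780  (Il4)
The largest magnitude belongs to Mmp10.

4.131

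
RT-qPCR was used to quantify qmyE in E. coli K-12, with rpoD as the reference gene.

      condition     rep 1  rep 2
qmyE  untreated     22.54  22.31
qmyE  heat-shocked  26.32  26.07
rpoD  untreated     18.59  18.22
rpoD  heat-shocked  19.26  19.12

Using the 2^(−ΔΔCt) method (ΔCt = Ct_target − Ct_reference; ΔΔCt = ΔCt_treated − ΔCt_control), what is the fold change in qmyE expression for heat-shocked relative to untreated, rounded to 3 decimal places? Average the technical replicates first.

Mean Ct: qmyE untreated 22.425; qmyE heat-shocked 26.195; rpoD untreated 18.405; rpoD heat-shocked 19.190
ΔCt(untreated) = 22.425 − 18.405 = 4.020
ΔCt(heat-shocked) = 26.195 − 19.190 = 7.005
ΔΔCt = 7.005 − 4.020 = 2.985
Fold change = 2^(−2.985) = 0.1263

0.126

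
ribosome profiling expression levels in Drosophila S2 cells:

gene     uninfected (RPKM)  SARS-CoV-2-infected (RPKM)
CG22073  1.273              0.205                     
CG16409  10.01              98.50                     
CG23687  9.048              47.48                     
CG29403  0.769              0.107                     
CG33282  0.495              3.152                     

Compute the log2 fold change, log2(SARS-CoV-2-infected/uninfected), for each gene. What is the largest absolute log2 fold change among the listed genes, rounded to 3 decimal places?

3.299

log2(0.205/1.273) = -2.635  (CG22073)
log2(98.50/10.01) = 3.299  (CG16409)
log2(47.48/9.048) = 2.392  (CG23687)
log2(0.107/0.769) = -2.845  (CG29403)
log2(3.152/0.495) = 2.671  (CG33282)
The largest magnitude belongs to CG16409.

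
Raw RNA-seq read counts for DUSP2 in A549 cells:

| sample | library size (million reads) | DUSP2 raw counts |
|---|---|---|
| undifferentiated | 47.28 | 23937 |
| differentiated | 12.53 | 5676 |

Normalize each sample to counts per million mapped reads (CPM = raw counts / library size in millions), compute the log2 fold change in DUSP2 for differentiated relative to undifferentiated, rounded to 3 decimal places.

-0.160

CPM(undifferentiated) = 23937 / 47.28 = 506.2817
CPM(differentiated) = 5676 / 12.53 = 452.9928
Fold change = 452.9928 / 506.2817 = 0.89474
log2(0.89474) = -0.1605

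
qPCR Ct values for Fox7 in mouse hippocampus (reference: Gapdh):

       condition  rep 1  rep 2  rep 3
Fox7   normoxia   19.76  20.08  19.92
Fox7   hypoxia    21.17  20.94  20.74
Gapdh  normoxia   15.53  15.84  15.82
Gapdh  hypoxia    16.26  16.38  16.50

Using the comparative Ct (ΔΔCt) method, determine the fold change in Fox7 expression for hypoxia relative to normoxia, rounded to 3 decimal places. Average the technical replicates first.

Mean Ct: Fox7 normoxia 19.920; Fox7 hypoxia 20.950; Gapdh normoxia 15.730; Gapdh hypoxia 16.380
ΔCt(normoxia) = 19.920 − 15.730 = 4.190
ΔCt(hypoxia) = 20.950 − 16.380 = 4.570
ΔΔCt = 4.570 − 4.190 = 0.380
Fold change = 2^(−0.380) = 0.7684

0.768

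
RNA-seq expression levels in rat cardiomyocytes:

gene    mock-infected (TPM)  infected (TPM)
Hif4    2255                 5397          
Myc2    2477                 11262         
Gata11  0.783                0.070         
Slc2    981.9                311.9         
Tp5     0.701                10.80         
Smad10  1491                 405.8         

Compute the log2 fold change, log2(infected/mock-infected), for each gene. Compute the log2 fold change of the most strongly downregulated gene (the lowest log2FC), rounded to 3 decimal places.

log2(5397/2255) = 1.259  (Hif4)
log2(11262/2477) = 2.185  (Myc2)
log2(0.070/0.783) = -3.484  (Gata11)
log2(311.9/981.9) = -1.654  (Slc2)
log2(10.80/0.701) = 3.945  (Tp5)
log2(405.8/1491) = -1.877  (Smad10)
Gata11 is most strongly downregulated.

-3.484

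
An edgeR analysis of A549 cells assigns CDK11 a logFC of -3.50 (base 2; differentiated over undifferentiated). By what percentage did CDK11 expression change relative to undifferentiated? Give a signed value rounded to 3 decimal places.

-91.161%

Fold change = 2^(-3.50) = 0.0884
Percent change = (FC − 1) × 100% = (0.0884 − 1) × 100 = -91.161%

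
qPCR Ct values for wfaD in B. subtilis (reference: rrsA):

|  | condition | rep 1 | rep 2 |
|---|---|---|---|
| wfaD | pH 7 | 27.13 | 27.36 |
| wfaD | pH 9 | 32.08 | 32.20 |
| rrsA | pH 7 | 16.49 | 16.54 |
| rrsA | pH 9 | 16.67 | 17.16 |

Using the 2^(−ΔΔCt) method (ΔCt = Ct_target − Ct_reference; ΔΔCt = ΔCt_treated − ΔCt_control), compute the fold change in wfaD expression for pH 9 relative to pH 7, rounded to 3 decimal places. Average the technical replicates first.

Mean Ct: wfaD pH 7 27.245; wfaD pH 9 32.140; rrsA pH 7 16.515; rrsA pH 9 16.915
ΔCt(pH 7) = 27.245 − 16.515 = 10.730
ΔCt(pH 9) = 32.140 − 16.915 = 15.225
ΔΔCt = 15.225 − 10.730 = 4.495
Fold change = 2^(−4.495) = 0.0443

0.044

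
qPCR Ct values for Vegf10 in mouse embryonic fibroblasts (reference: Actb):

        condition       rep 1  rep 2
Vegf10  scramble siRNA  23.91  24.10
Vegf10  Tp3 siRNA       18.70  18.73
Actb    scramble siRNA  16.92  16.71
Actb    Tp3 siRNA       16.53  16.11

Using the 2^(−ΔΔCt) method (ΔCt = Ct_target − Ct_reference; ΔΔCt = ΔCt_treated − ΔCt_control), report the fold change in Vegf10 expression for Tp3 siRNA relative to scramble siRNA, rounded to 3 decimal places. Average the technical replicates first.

27.761

Mean Ct: Vegf10 scramble siRNA 24.005; Vegf10 Tp3 siRNA 18.715; Actb scramble siRNA 16.815; Actb Tp3 siRNA 16.320
ΔCt(scramble siRNA) = 24.005 − 16.815 = 7.190
ΔCt(Tp3 siRNA) = 18.715 − 16.320 = 2.395
ΔΔCt = 2.395 − 7.190 = -4.795
Fold change = 2^(−(-4.795)) = 2^4.795 = 27.7612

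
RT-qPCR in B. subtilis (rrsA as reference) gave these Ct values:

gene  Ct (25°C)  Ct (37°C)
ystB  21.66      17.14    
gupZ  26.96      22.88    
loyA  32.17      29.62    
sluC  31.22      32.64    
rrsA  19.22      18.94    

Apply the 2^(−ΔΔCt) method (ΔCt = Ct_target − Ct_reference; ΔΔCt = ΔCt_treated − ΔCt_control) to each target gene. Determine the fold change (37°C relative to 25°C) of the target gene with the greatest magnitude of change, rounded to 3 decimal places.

18.896

ystB: ΔΔCt = (17.14−18.94) − (21.66−19.22) = -1.80 − 2.44 = -4.24; fold change = 2^4.24 = 18.896
gupZ: ΔΔCt = (22.88−18.94) − (26.96−19.22) = 3.94 − 7.74 = -3.80; fold change = 2^3.80 = 13.929
loyA: ΔΔCt = (29.62−18.94) − (32.17−19.22) = 10.68 − 12.95 = -2.27; fold change = 2^2.27 = 4.823
sluC: ΔΔCt = (32.64−18.94) − (31.22−19.22) = 13.70 − 12.00 = 1.70; fold change = 2^-1.70 = 0.308
ystB has the largest |ΔΔCt| = 4.24.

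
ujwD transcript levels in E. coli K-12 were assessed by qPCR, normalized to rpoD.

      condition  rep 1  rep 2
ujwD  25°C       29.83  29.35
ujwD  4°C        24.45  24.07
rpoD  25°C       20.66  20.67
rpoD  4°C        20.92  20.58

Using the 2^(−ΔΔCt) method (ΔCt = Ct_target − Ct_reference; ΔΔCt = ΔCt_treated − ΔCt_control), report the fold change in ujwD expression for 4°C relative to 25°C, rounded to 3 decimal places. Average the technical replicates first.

42.666

Mean Ct: ujwD 25°C 29.590; ujwD 4°C 24.260; rpoD 25°C 20.665; rpoD 4°C 20.750
ΔCt(25°C) = 29.590 − 20.665 = 8.925
ΔCt(4°C) = 24.260 − 20.750 = 3.510
ΔΔCt = 3.510 − 8.925 = -5.415
Fold change = 2^(−(-5.415)) = 2^5.415 = 42.6656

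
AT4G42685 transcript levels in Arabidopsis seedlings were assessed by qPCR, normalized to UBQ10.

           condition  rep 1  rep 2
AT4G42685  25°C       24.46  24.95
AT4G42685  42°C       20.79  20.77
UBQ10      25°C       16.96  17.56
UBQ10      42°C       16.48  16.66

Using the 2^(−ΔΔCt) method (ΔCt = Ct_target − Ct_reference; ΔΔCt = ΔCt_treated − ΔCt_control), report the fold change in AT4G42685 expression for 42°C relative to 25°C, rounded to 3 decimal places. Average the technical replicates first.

Mean Ct: AT4G42685 25°C 24.705; AT4G42685 42°C 20.780; UBQ10 25°C 17.260; UBQ10 42°C 16.570
ΔCt(25°C) = 24.705 − 17.260 = 7.445
ΔCt(42°C) = 20.780 − 16.570 = 4.210
ΔΔCt = 4.210 − 7.445 = -3.235
Fold change = 2^(−(-3.235)) = 2^3.235 = 9.4153

9.415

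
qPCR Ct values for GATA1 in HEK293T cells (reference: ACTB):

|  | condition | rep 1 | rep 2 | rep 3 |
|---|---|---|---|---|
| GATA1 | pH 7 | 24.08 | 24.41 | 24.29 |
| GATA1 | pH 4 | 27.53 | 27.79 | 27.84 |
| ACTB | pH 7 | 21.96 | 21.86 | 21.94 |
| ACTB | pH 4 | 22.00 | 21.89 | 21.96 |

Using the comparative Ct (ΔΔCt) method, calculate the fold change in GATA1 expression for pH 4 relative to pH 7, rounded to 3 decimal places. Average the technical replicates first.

0.093

Mean Ct: GATA1 pH 7 24.260; GATA1 pH 4 27.720; ACTB pH 7 21.920; ACTB pH 4 21.950
ΔCt(pH 7) = 24.260 − 21.920 = 2.340
ΔCt(pH 4) = 27.720 − 21.950 = 5.770
ΔΔCt = 5.770 − 2.340 = 3.430
Fold change = 2^(−3.430) = 0.0928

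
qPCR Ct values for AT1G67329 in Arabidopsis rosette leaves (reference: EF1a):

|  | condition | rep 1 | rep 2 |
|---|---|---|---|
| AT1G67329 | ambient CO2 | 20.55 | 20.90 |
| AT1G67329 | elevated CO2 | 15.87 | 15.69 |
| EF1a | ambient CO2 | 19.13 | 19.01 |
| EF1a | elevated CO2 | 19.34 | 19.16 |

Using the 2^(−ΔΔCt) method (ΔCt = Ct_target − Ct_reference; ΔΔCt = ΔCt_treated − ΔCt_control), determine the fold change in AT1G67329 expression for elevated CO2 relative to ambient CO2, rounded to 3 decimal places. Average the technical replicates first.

34.896

Mean Ct: AT1G67329 ambient CO2 20.725; AT1G67329 elevated CO2 15.780; EF1a ambient CO2 19.070; EF1a elevated CO2 19.250
ΔCt(ambient CO2) = 20.725 − 19.070 = 1.655
ΔCt(elevated CO2) = 15.780 − 19.250 = -3.470
ΔΔCt = -3.470 − 1.655 = -5.125
Fold change = 2^(−(-5.125)) = 2^5.125 = 34.8962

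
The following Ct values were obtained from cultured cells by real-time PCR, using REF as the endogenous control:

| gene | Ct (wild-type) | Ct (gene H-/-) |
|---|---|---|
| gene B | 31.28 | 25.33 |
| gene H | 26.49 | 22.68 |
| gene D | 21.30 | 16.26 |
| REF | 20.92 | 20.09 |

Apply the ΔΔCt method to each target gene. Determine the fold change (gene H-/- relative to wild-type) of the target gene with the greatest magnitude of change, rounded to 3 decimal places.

34.776

gene B: ΔΔCt = (25.33−20.09) − (31.28−20.92) = 5.24 − 10.36 = -5.12; fold change = 2^5.12 = 34.776
gene H: ΔΔCt = (22.68−20.09) − (26.49−20.92) = 2.59 − 5.57 = -2.98; fold change = 2^2.98 = 7.890
gene D: ΔΔCt = (16.26−20.09) − (21.30−20.92) = -3.83 − 0.38 = -4.21; fold change = 2^4.21 = 18.507
gene B has the largest |ΔΔCt| = 5.12.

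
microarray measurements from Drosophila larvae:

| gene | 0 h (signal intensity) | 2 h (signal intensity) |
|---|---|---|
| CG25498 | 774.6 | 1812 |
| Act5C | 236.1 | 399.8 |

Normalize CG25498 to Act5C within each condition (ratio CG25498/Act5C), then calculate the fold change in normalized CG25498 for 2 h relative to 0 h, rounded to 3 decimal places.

CG25498/Act5C (0 h) = 774.6 / 236.1 = 3.2808
CG25498/Act5C (2 h) = 1812 / 399.8 = 4.5323
Fold change = 4.5323 / 3.2808 = 1.3814

1.381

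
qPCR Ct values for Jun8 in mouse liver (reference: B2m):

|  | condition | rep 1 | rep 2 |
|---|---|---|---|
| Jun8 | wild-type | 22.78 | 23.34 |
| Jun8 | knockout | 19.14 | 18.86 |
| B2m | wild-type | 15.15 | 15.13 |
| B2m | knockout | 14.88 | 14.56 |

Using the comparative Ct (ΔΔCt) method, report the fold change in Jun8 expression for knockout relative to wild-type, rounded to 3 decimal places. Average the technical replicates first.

12.467

Mean Ct: Jun8 wild-type 23.060; Jun8 knockout 19.000; B2m wild-type 15.140; B2m knockout 14.720
ΔCt(wild-type) = 23.060 − 15.140 = 7.920
ΔCt(knockout) = 19.000 − 14.720 = 4.280
ΔΔCt = 4.280 − 7.920 = -3.640
Fold change = 2^(−(-3.640)) = 2^3.640 = 12.4666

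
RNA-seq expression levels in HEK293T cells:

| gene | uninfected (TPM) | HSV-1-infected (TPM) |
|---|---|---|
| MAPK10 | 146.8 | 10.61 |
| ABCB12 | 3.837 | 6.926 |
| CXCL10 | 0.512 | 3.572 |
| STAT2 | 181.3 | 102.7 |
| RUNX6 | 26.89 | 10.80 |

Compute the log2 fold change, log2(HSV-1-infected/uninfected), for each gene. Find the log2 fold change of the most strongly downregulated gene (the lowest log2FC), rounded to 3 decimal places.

log2(10.61/146.8) = -3.790  (MAPK10)
log2(6.926/3.837) = 0.852  (ABCB12)
log2(3.572/0.512) = 2.803  (CXCL10)
log2(102.7/181.3) = -0.820  (STAT2)
log2(10.80/26.89) = -1.316  (RUNX6)
MAPK10 is most strongly downregulated.

-3.790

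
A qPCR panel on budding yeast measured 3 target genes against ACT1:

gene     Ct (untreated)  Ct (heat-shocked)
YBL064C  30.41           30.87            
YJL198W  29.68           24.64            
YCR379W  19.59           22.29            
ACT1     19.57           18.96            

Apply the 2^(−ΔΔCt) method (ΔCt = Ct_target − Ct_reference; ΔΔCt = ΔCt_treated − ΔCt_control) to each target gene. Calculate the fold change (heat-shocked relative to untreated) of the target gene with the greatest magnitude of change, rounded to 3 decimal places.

21.556

YBL064C: ΔΔCt = (30.87−18.96) − (30.41−19.57) = 11.91 − 10.84 = 1.07; fold change = 2^-1.07 = 0.476
YJL198W: ΔΔCt = (24.64−18.96) − (29.68−19.57) = 5.68 − 10.11 = -4.43; fold change = 2^4.43 = 21.556
YCR379W: ΔΔCt = (22.29−18.96) − (19.59−19.57) = 3.33 − 0.02 = 3.31; fold change = 2^-3.31 = 0.101
YJL198W has the largest |ΔΔCt| = 4.43.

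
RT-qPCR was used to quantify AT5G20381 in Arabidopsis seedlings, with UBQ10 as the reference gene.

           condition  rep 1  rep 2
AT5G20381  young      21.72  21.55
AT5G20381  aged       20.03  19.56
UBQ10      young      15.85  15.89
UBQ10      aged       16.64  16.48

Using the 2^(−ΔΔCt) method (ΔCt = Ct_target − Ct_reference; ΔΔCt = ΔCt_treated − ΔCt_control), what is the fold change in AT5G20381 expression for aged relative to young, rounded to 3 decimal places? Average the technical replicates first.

Mean Ct: AT5G20381 young 21.635; AT5G20381 aged 19.795; UBQ10 young 15.870; UBQ10 aged 16.560
ΔCt(young) = 21.635 − 15.870 = 5.765
ΔCt(aged) = 19.795 − 16.560 = 3.235
ΔΔCt = 3.235 − 5.765 = -2.530
Fold change = 2^(−(-2.530)) = 2^2.530 = 5.7757

5.776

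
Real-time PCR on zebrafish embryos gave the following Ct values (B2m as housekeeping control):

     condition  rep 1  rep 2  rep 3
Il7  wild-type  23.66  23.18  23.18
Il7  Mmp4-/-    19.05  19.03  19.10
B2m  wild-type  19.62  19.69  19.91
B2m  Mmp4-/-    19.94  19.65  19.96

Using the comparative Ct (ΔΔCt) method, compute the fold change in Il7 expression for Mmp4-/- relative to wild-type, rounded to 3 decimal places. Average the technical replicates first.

20.966

Mean Ct: Il7 wild-type 23.340; Il7 Mmp4-/- 19.060; B2m wild-type 19.740; B2m Mmp4-/- 19.850
ΔCt(wild-type) = 23.340 − 19.740 = 3.600
ΔCt(Mmp4-/-) = 19.060 − 19.850 = -0.790
ΔΔCt = -0.790 − 3.600 = -4.390
Fold change = 2^(−(-4.390)) = 2^4.390 = 20.9663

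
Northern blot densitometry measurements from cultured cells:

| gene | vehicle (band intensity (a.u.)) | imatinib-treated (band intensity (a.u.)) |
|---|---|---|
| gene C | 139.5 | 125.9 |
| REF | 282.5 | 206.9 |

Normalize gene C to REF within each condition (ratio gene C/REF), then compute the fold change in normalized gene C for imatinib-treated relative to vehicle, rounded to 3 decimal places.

1.232

gene C/REF (vehicle) = 139.5 / 282.5 = 0.49381
gene C/REF (imatinib-treated) = 125.9 / 206.9 = 0.60851
Fold change = 0.60851 / 0.49381 = 1.2323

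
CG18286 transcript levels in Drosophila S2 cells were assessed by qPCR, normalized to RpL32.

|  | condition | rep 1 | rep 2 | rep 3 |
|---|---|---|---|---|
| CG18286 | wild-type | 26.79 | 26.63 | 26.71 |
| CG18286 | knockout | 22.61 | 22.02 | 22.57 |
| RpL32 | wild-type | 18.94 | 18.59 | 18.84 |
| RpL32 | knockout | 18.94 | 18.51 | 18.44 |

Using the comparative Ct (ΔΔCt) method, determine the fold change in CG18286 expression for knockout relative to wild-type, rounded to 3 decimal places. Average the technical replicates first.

Mean Ct: CG18286 wild-type 26.710; CG18286 knockout 22.400; RpL32 wild-type 18.790; RpL32 knockout 18.630
ΔCt(wild-type) = 26.710 − 18.790 = 7.920
ΔCt(knockout) = 22.400 − 18.630 = 3.770
ΔΔCt = 3.770 − 7.920 = -4.150
Fold change = 2^(−(-4.150)) = 2^4.150 = 17.7531

17.753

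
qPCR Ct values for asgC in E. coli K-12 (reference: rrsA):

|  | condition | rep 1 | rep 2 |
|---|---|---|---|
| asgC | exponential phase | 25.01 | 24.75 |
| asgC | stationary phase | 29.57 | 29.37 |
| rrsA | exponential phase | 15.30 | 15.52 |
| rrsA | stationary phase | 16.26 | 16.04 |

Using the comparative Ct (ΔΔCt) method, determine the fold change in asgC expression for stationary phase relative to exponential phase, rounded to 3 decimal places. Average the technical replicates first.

0.069

Mean Ct: asgC exponential phase 24.880; asgC stationary phase 29.470; rrsA exponential phase 15.410; rrsA stationary phase 16.150
ΔCt(exponential phase) = 24.880 − 15.410 = 9.470
ΔCt(stationary phase) = 29.470 − 16.150 = 13.320
ΔΔCt = 13.320 − 9.470 = 3.850
Fold change = 2^(−3.850) = 0.0693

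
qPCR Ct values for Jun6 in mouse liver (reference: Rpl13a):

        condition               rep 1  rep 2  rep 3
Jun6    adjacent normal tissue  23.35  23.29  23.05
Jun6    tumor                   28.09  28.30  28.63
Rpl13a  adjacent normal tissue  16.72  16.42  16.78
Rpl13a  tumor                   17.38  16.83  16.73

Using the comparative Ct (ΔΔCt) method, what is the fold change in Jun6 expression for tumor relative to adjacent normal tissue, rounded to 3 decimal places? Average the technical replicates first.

0.037

Mean Ct: Jun6 adjacent normal tissue 23.230; Jun6 tumor 28.340; Rpl13a adjacent normal tissue 16.640; Rpl13a tumor 16.980
ΔCt(adjacent normal tissue) = 23.230 − 16.640 = 6.590
ΔCt(tumor) = 28.340 − 16.980 = 11.360
ΔΔCt = 11.360 − 6.590 = 4.770
Fold change = 2^(−4.770) = 0.0367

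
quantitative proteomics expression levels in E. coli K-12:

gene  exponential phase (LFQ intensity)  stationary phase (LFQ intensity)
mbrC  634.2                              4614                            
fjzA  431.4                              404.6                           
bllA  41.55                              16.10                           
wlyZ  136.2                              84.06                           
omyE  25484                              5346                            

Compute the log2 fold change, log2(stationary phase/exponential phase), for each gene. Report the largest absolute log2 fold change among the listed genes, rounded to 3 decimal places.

log2(4614/634.2) = 2.863  (mbrC)
log2(404.6/431.4) = -0.093  (fjzA)
log2(16.10/41.55) = -1.368  (bllA)
log2(84.06/136.2) = -0.696  (wlyZ)
log2(5346/25484) = -2.253  (omyE)
The largest magnitude belongs to mbrC.

2.863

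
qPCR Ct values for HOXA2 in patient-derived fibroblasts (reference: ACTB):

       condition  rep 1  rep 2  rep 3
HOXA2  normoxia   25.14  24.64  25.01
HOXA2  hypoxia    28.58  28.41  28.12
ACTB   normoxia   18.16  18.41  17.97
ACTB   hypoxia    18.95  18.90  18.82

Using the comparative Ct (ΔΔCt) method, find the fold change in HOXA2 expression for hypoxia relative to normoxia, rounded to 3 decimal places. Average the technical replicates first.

Mean Ct: HOXA2 normoxia 24.930; HOXA2 hypoxia 28.370; ACTB normoxia 18.180; ACTB hypoxia 18.890
ΔCt(normoxia) = 24.930 − 18.180 = 6.750
ΔCt(hypoxia) = 28.370 − 18.890 = 9.480
ΔΔCt = 9.480 − 6.750 = 2.730
Fold change = 2^(−2.730) = 0.1507

0.151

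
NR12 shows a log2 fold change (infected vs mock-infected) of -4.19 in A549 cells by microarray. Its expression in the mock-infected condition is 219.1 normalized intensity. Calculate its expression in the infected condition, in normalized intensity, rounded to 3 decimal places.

Fold change = 2^(-4.19) = 0.0548
infected expression = 219.1 × 0.0548 = 12.004

12.004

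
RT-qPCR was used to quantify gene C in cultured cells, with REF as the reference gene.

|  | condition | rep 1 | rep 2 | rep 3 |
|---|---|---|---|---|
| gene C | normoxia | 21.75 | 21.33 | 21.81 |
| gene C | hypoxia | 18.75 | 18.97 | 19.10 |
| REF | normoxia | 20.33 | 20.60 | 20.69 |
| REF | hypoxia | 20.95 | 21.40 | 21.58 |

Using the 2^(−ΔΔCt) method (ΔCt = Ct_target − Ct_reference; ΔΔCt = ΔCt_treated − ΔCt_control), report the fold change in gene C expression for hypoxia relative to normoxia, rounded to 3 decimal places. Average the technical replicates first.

11.004

Mean Ct: gene C normoxia 21.630; gene C hypoxia 18.940; REF normoxia 20.540; REF hypoxia 21.310
ΔCt(normoxia) = 21.630 − 20.540 = 1.090
ΔCt(hypoxia) = 18.940 − 21.310 = -2.370
ΔΔCt = -2.370 − 1.090 = -3.460
Fold change = 2^(−(-3.460)) = 2^3.460 = 11.0043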